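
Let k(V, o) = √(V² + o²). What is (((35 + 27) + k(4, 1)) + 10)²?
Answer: (72 + √17)² ≈ 5794.7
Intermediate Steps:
(((35 + 27) + k(4, 1)) + 10)² = (((35 + 27) + √(4² + 1²)) + 10)² = ((62 + √(16 + 1)) + 10)² = ((62 + √17) + 10)² = (72 + √17)²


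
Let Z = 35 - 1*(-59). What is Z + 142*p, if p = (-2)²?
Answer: 662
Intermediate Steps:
p = 4
Z = 94 (Z = 35 + 59 = 94)
Z + 142*p = 94 + 142*4 = 94 + 568 = 662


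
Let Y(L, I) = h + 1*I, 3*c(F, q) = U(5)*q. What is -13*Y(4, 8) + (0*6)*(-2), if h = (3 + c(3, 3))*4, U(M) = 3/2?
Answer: -338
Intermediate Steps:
U(M) = 3/2 (U(M) = 3*(1/2) = 3/2)
c(F, q) = q/2 (c(F, q) = (3*q/2)/3 = q/2)
h = 18 (h = (3 + (1/2)*3)*4 = (3 + 3/2)*4 = (9/2)*4 = 18)
Y(L, I) = 18 + I (Y(L, I) = 18 + 1*I = 18 + I)
-13*Y(4, 8) + (0*6)*(-2) = -13*(18 + 8) + (0*6)*(-2) = -13*26 + 0*(-2) = -338 + 0 = -338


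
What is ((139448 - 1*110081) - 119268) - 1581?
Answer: -91482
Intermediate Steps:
((139448 - 1*110081) - 119268) - 1581 = ((139448 - 110081) - 119268) - 1581 = (29367 - 119268) - 1581 = -89901 - 1581 = -91482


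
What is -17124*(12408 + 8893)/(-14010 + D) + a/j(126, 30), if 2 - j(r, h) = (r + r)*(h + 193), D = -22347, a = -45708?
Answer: 3416481844102/340507543 ≈ 10034.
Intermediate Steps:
j(r, h) = 2 - 2*r*(193 + h) (j(r, h) = 2 - (r + r)*(h + 193) = 2 - 2*r*(193 + h))
-17124*(12408 + 8893)/(-14010 + D) + a/j(126, 30) = -17124*(12408 + 8893)/(-14010 - 22347) - 45708/(2 - 386*126 - 2*30*126) = -17124/((-36357/21301)) - 45708/(2 - 48636 - 7560) = -17124/((-36357*1/21301)) - 45708/(-56194) = -17124/(-36357/21301) - 45708*(-1/56194) = -17124*(-21301/36357) + 22854/28097 = 121586108/12119 + 22854/28097 = 3416481844102/340507543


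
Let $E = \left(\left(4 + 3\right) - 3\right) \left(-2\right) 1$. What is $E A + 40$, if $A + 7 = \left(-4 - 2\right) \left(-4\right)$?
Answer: $-96$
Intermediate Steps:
$A = 17$ ($A = -7 + \left(-4 - 2\right) \left(-4\right) = -7 - -24 = -7 + 24 = 17$)
$E = -8$ ($E = \left(7 - 3\right) \left(-2\right) 1 = 4 \left(-2\right) 1 = \left(-8\right) 1 = -8$)
$E A + 40 = \left(-8\right) 17 + 40 = -136 + 40 = -96$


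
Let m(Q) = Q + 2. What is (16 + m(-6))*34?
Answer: 408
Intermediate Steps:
m(Q) = 2 + Q
(16 + m(-6))*34 = (16 + (2 - 6))*34 = (16 - 4)*34 = 12*34 = 408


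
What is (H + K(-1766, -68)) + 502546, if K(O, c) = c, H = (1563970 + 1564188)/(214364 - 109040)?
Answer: 26463060515/52662 ≈ 5.0251e+5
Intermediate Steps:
H = 1564079/52662 (H = 3128158/105324 = 3128158*(1/105324) = 1564079/52662 ≈ 29.700)
(H + K(-1766, -68)) + 502546 = (1564079/52662 - 68) + 502546 = -2016937/52662 + 502546 = 26463060515/52662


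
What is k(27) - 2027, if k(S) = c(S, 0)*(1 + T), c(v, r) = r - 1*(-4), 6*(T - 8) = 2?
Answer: -5969/3 ≈ -1989.7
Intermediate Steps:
T = 25/3 (T = 8 + (1/6)*2 = 8 + 1/3 = 25/3 ≈ 8.3333)
c(v, r) = 4 + r (c(v, r) = r + 4 = 4 + r)
k(S) = 112/3 (k(S) = (4 + 0)*(1 + 25/3) = 4*(28/3) = 112/3)
k(27) - 2027 = 112/3 - 2027 = -5969/3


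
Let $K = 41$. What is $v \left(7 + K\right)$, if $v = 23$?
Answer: $1104$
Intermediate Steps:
$v \left(7 + K\right) = 23 \left(7 + 41\right) = 23 \cdot 48 = 1104$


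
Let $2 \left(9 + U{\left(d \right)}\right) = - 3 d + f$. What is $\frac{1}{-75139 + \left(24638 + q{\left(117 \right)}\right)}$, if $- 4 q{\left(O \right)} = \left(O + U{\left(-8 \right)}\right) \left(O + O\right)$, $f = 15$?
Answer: $- \frac{4}{231839} \approx -1.7253 \cdot 10^{-5}$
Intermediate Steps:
$U{\left(d \right)} = - \frac{3}{2} - \frac{3 d}{2}$ ($U{\left(d \right)} = -9 + \frac{- 3 d + 15}{2} = -9 + \frac{15 - 3 d}{2} = -9 - \left(- \frac{15}{2} + \frac{3 d}{2}\right) = - \frac{3}{2} - \frac{3 d}{2}$)
$q{\left(O \right)} = - \frac{O \left(\frac{21}{2} + O\right)}{2}$ ($q{\left(O \right)} = - \frac{\left(O - - \frac{21}{2}\right) \left(O + O\right)}{4} = - \frac{\left(O + \left(- \frac{3}{2} + 12\right)\right) 2 O}{4} = - \frac{\left(O + \frac{21}{2}\right) 2 O}{4} = - \frac{\left(\frac{21}{2} + O\right) 2 O}{4} = - \frac{2 O \left(\frac{21}{2} + O\right)}{4} = - \frac{O \left(\frac{21}{2} + O\right)}{2}$)
$\frac{1}{-75139 + \left(24638 + q{\left(117 \right)}\right)} = \frac{1}{-75139 + \left(24638 - \frac{117 \left(21 + 2 \cdot 117\right)}{4}\right)} = \frac{1}{-75139 + \left(24638 - \frac{117 \left(21 + 234\right)}{4}\right)} = \frac{1}{-75139 + \left(24638 - \frac{117}{4} \cdot 255\right)} = \frac{1}{-75139 + \left(24638 - \frac{29835}{4}\right)} = \frac{1}{-75139 + \frac{68717}{4}} = \frac{1}{- \frac{231839}{4}} = - \frac{4}{231839}$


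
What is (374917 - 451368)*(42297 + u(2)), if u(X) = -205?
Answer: -3217975492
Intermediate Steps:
(374917 - 451368)*(42297 + u(2)) = (374917 - 451368)*(42297 - 205) = -76451*42092 = -3217975492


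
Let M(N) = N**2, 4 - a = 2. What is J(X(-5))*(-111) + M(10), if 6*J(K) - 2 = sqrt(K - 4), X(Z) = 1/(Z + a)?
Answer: 63 - 37*I*sqrt(39)/6 ≈ 63.0 - 38.511*I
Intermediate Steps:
a = 2 (a = 4 - 1*2 = 4 - 2 = 2)
X(Z) = 1/(2 + Z) (X(Z) = 1/(Z + 2) = 1/(2 + Z))
J(K) = 1/3 + sqrt(-4 + K)/6 (J(K) = 1/3 + sqrt(K - 4)/6 = 1/3 + sqrt(-4 + K)/6)
J(X(-5))*(-111) + M(10) = (1/3 + sqrt(-4 + 1/(2 - 5))/6)*(-111) + 10**2 = (1/3 + sqrt(-4 + 1/(-3))/6)*(-111) + 100 = (1/3 + sqrt(-4 - 1/3)/6)*(-111) + 100 = (1/3 + sqrt(-13/3)/6)*(-111) + 100 = (1/3 + (I*sqrt(39)/3)/6)*(-111) + 100 = (1/3 + I*sqrt(39)/18)*(-111) + 100 = (-37 - 37*I*sqrt(39)/6) + 100 = 63 - 37*I*sqrt(39)/6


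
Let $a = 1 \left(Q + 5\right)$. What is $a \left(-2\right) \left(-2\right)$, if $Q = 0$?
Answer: $20$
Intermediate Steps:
$a = 5$ ($a = 1 \left(0 + 5\right) = 1 \cdot 5 = 5$)
$a \left(-2\right) \left(-2\right) = 5 \left(-2\right) \left(-2\right) = \left(-10\right) \left(-2\right) = 20$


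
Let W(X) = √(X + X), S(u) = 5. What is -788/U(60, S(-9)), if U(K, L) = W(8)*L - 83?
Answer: 788/63 ≈ 12.508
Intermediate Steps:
W(X) = √2*√X (W(X) = √(2*X) = √2*√X)
U(K, L) = -83 + 4*L (U(K, L) = (√2*√8)*L - 83 = (√2*(2*√2))*L - 83 = 4*L - 83 = -83 + 4*L)
-788/U(60, S(-9)) = -788/(-83 + 4*5) = -788/(-83 + 20) = -788/(-63) = -788*(-1/63) = 788/63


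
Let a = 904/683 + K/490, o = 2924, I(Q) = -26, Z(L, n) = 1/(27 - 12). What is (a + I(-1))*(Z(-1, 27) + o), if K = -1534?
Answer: -204089224351/2510025 ≈ -81310.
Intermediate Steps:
Z(L, n) = 1/15
a = -302381/167335 (a = 904/683 - 1534/490 = 904*(1/683) - 1534*1/490 = 904/683 - 767/245 = -302381/167335 ≈ -1.8070)
(a + I(-1))*(Z(-1, 27) + o) = (-302381/167335 - 26)*(1/15 + 2924) = -4653091/167335*43861/15 = -204089224351/2510025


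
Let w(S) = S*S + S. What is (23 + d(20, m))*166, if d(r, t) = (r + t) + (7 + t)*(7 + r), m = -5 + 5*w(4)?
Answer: 480072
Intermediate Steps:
w(S) = S + S² (w(S) = S² + S = S + S²)
m = 95 (m = -5 + 5*(4*(1 + 4)) = -5 + 5*(4*5) = -5 + 5*20 = -5 + 100 = 95)
d(r, t) = r + t + (7 + r)*(7 + t) (d(r, t) = (r + t) + (7 + r)*(7 + t) = r + t + (7 + r)*(7 + t))
(23 + d(20, m))*166 = (23 + (49 + 8*20 + 8*95 + 20*95))*166 = (23 + (49 + 160 + 760 + 1900))*166 = (23 + 2869)*166 = 2892*166 = 480072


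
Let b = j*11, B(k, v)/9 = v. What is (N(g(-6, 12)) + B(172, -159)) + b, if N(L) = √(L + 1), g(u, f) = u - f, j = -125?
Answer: -2806 + I*√17 ≈ -2806.0 + 4.1231*I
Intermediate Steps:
B(k, v) = 9*v
b = -1375 (b = -125*11 = -1375)
N(L) = √(1 + L)
(N(g(-6, 12)) + B(172, -159)) + b = (√(1 + (-6 - 1*12)) + 9*(-159)) - 1375 = (√(1 + (-6 - 12)) - 1431) - 1375 = (√(1 - 18) - 1431) - 1375 = (√(-17) - 1431) - 1375 = (I*√17 - 1431) - 1375 = (-1431 + I*√17) - 1375 = -2806 + I*√17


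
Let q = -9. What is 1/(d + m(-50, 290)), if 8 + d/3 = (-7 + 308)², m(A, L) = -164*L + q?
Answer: 1/224210 ≈ 4.4601e-6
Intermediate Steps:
m(A, L) = -9 - 164*L (m(A, L) = -164*L - 9 = -9 - 164*L)
d = 271779 (d = -24 + 3*(-7 + 308)² = -24 + 3*301² = -24 + 3*90601 = -24 + 271803 = 271779)
1/(d + m(-50, 290)) = 1/(271779 + (-9 - 164*290)) = 1/(271779 + (-9 - 47560)) = 1/(271779 - 47569) = 1/224210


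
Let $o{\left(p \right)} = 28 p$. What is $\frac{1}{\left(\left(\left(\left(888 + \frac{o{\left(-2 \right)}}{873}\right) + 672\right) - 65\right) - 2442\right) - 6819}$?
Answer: $- \frac{873}{6779774} \approx -0.00012877$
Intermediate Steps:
$\frac{1}{\left(\left(\left(\left(888 + \frac{o{\left(-2 \right)}}{873}\right) + 672\right) - 65\right) - 2442\right) - 6819} = \frac{1}{\left(\left(\left(\left(888 + \frac{28 \left(-2\right)}{873}\right) + 672\right) - 65\right) - 2442\right) - 6819} = \frac{1}{\left(\left(\left(\left(888 - \frac{56}{873}\right) + 672\right) - 65\right) - 2442\right) - 6819} = \frac{1}{\left(\left(\left(\frac{775168}{873} + 672\right) - 65\right) - 2442\right) - 6819} = \frac{1}{\left(\left(\frac{1361824}{873} - 65\right) - 2442\right) - 6819} = \frac{1}{\left(\frac{1305079}{873} - 2442\right) - 6819} = \frac{1}{- \frac{826787}{873} - 6819} = \frac{1}{- \frac{6779774}{873}} = - \frac{873}{6779774}$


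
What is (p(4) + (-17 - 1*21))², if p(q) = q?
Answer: 1156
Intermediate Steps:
(p(4) + (-17 - 1*21))² = (4 + (-17 - 1*21))² = (4 + (-17 - 21))² = (4 - 38)² = (-34)² = 1156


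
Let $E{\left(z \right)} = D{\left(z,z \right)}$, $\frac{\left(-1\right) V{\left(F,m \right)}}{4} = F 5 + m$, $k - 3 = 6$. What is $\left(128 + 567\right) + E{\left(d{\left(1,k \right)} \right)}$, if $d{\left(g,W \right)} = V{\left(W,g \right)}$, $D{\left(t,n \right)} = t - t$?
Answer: $695$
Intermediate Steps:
$k = 9$ ($k = 3 + 6 = 9$)
$V{\left(F,m \right)} = - 20 F - 4 m$ ($V{\left(F,m \right)} = - 4 \left(F 5 + m\right) = - 4 \left(5 F + m\right) = - 4 \left(m + 5 F\right) = - 20 F - 4 m$)
$D{\left(t,n \right)} = 0$
$d{\left(g,W \right)} = - 20 W - 4 g$
$E{\left(z \right)} = 0$
$\left(128 + 567\right) + E{\left(d{\left(1,k \right)} \right)} = \left(128 + 567\right) + 0 = 695 + 0 = 695$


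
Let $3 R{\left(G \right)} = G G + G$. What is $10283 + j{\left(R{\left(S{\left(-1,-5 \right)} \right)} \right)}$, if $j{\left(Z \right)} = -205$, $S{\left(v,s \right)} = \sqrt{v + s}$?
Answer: $10078$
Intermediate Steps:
$S{\left(v,s \right)} = \sqrt{s + v}$
$R{\left(G \right)} = \frac{G}{3} + \frac{G^{2}}{3}$ ($R{\left(G \right)} = \frac{G G + G}{3} = \frac{G^{2} + G}{3} = \frac{G + G^{2}}{3} = \frac{G}{3} + \frac{G^{2}}{3}$)
$10283 + j{\left(R{\left(S{\left(-1,-5 \right)} \right)} \right)} = 10283 - 205 = 10078$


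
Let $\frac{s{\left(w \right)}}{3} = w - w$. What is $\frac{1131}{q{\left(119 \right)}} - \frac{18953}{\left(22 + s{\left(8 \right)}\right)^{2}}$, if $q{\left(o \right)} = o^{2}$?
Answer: $- \frac{24349639}{623084} \approx -39.079$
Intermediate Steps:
$s{\left(w \right)} = 0$ ($s{\left(w \right)} = 3 \left(w - w\right) = 3 \cdot 0 = 0$)
$\frac{1131}{q{\left(119 \right)}} - \frac{18953}{\left(22 + s{\left(8 \right)}\right)^{2}} = \frac{1131}{119^{2}} - \frac{18953}{\left(22 + 0\right)^{2}} = \frac{1131}{14161} - \frac{18953}{22^{2}} = 1131 \cdot \frac{1}{14161} - \frac{18953}{484} = \frac{1131}{14161} - \frac{1723}{44} = - \frac{24349639}{623084}$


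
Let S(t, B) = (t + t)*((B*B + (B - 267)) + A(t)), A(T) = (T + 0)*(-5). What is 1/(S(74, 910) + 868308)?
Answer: 1/123467512 ≈ 8.0993e-9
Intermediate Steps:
A(T) = -5*T (A(T) = T*(-5) = -5*T)
S(t, B) = 2*t*(-267 + B + B² - 5*t) (S(t, B) = (t + t)*((B*B + (B - 267)) - 5*t) = (2*t)*((B² + (-267 + B)) - 5*t) = (2*t)*((-267 + B + B²) - 5*t) = (2*t)*(-267 + B + B² - 5*t) = 2*t*(-267 + B + B² - 5*t))
1/(S(74, 910) + 868308) = 1/(2*74*(-267 + 910 + 910² - 5*74) + 868308) = 1/(2*74*(-267 + 910 + 828100 - 370) + 868308) = 1/(2*74*828373 + 868308) = 1/(122599204 + 868308) = 1/123467512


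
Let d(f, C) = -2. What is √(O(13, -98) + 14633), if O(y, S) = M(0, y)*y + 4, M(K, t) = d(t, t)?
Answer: √14611 ≈ 120.88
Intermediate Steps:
M(K, t) = -2
O(y, S) = 4 - 2*y (O(y, S) = -2*y + 4 = 4 - 2*y)
√(O(13, -98) + 14633) = √((4 - 2*13) + 14633) = √((4 - 26) + 14633) = √(-22 + 14633) = √14611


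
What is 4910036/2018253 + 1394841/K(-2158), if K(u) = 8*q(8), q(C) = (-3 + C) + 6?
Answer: 2815574115941/177606264 ≈ 15853.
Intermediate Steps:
q(C) = 3 + C
K(u) = 88 (K(u) = 8*(3 + 8) = 8*11 = 88)
4910036/2018253 + 1394841/K(-2158) = 4910036/2018253 + 1394841/88 = 2815574115941/177606264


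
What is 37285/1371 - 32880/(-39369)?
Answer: 504317215/17991633 ≈ 28.031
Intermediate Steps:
37285/1371 - 32880/(-39369) = 37285*(1/1371) - 32880*(-1/39369) = 37285/1371 + 10960/13123 = 504317215/17991633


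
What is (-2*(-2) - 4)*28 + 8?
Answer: 8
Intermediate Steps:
(-2*(-2) - 4)*28 + 8 = (4 - 4)*28 + 8 = 0*28 + 8 = 0 + 8 = 8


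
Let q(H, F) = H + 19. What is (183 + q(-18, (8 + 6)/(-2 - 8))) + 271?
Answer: 455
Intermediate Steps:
q(H, F) = 19 + H
(183 + q(-18, (8 + 6)/(-2 - 8))) + 271 = (183 + (19 - 18)) + 271 = (183 + 1) + 271 = 184 + 271 = 455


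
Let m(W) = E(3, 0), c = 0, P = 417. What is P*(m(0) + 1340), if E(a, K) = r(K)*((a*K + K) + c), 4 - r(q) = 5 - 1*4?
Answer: 558780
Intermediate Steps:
r(q) = 3 (r(q) = 4 - (5 - 1*4) = 4 - (5 - 4) = 4 - 1*1 = 4 - 1 = 3)
E(a, K) = 3*K + 3*K*a (E(a, K) = 3*((a*K + K) + 0) = 3*((K*a + K) + 0) = 3*((K + K*a) + 0) = 3*(K + K*a) = 3*K + 3*K*a)
m(W) = 0 (m(W) = 3*0*(1 + 3) = 3*0*4 = 0)
P*(m(0) + 1340) = 417*(0 + 1340) = 417*1340 = 558780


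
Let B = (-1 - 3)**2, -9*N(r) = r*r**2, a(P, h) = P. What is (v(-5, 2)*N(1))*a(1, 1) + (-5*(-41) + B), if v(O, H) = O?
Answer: 1994/9 ≈ 221.56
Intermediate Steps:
N(r) = -r**3/9 (N(r) = -r*r**2/9 = -r**3/9)
B = 16 (B = (-4)**2 = 16)
(v(-5, 2)*N(1))*a(1, 1) + (-5*(-41) + B) = -(-5)*1**3/9*1 + (-5*(-41) + 16) = -(-5)/9*1 + (205 + 16) = -5*(-1/9)*1 + 221 = (5/9)*1 + 221 = 5/9 + 221 = 1994/9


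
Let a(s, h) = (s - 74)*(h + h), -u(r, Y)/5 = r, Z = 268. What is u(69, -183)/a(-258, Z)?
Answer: 345/177952 ≈ 0.0019387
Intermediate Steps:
u(r, Y) = -5*r
a(s, h) = 2*h*(-74 + s) (a(s, h) = (-74 + s)*(2*h) = 2*h*(-74 + s))
u(69, -183)/a(-258, Z) = (-5*69)/((2*268*(-74 - 258))) = -345/(2*268*(-332)) = -345/(-177952) = -345*(-1/177952) = 345/177952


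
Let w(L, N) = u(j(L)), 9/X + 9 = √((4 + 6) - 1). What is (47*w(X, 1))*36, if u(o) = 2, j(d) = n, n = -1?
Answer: 3384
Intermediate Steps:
X = -3/2 (X = 9/(-9 + √((4 + 6) - 1)) = 9/(-9 + √(10 - 1)) = 9/(-9 + √9) = 9/(-9 + 3) = 9/(-6) = 9*(-⅙) = -3/2 ≈ -1.5000)
j(d) = -1
w(L, N) = 2
(47*w(X, 1))*36 = (47*2)*36 = 94*36 = 3384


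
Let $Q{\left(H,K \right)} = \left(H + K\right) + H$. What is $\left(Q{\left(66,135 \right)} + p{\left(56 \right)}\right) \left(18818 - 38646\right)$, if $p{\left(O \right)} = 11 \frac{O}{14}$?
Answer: $-6166508$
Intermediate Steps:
$Q{\left(H,K \right)} = K + 2 H$
$p{\left(O \right)} = \frac{11 O}{14}$ ($p{\left(O \right)} = 11 O \frac{1}{14} = 11 \frac{O}{14} = \frac{11 O}{14}$)
$\left(Q{\left(66,135 \right)} + p{\left(56 \right)}\right) \left(18818 - 38646\right) = \left(\left(135 + 2 \cdot 66\right) + \frac{11}{14} \cdot 56\right) \left(18818 - 38646\right) = \left(\left(135 + 132\right) + 44\right) \left(-19828\right) = \left(267 + 44\right) \left(-19828\right) = 311 \left(-19828\right) = -6166508$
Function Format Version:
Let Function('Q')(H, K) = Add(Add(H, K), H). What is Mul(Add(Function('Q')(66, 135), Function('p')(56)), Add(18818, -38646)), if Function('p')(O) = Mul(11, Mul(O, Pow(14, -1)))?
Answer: -6166508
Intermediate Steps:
Function('Q')(H, K) = Add(K, Mul(2, H))
Function('p')(O) = Mul(Rational(11, 14), O) (Function('p')(O) = Mul(11, Mul(O, Rational(1, 14))) = Mul(11, Mul(Rational(1, 14), O)) = Mul(Rational(11, 14), O))
Mul(Add(Function('Q')(66, 135), Function('p')(56)), Add(18818, -38646)) = Mul(Add(Add(135, Mul(2, 66)), Mul(Rational(11, 14), 56)), Add(18818, -38646)) = Mul(Add(Add(135, 132), 44), -19828) = Mul(Add(267, 44), -19828) = Mul(311, -19828) = -6166508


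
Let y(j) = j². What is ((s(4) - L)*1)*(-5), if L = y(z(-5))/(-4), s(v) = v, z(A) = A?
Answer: -205/4 ≈ -51.250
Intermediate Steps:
L = -25/4 (L = (-5)²/(-4) = 25*(-¼) = -25/4 ≈ -6.2500)
((s(4) - L)*1)*(-5) = ((4 - 1*(-25/4))*1)*(-5) = ((4 + 25/4)*1)*(-5) = ((41/4)*1)*(-5) = (41/4)*(-5) = -205/4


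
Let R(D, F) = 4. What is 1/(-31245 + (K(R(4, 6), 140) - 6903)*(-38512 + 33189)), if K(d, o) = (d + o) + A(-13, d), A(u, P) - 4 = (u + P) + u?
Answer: 1/36042726 ≈ 2.7745e-8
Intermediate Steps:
A(u, P) = 4 + P + 2*u (A(u, P) = 4 + ((u + P) + u) = 4 + ((P + u) + u) = 4 + (P + 2*u) = 4 + P + 2*u)
K(d, o) = -22 + o + 2*d (K(d, o) = (d + o) + (4 + d + 2*(-13)) = (d + o) + (4 + d - 26) = (d + o) + (-22 + d) = -22 + o + 2*d)
1/(-31245 + (K(R(4, 6), 140) - 6903)*(-38512 + 33189)) = 1/(-31245 + ((-22 + 140 + 2*4) - 6903)*(-38512 + 33189)) = 1/(-31245 + ((-22 + 140 + 8) - 6903)*(-5323)) = 1/(-31245 + (126 - 6903)*(-5323)) = 1/(-31245 - 6777*(-5323)) = 1/(-31245 + 36073971) = 1/36042726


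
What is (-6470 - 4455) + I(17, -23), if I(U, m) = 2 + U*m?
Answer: -11314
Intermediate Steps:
(-6470 - 4455) + I(17, -23) = (-6470 - 4455) + (2 + 17*(-23)) = -10925 + (2 - 391) = -10925 - 389 = -11314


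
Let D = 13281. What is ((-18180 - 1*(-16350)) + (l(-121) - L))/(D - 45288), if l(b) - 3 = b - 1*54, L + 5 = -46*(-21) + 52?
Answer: 1005/10669 ≈ 0.094198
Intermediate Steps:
L = 1013 (L = -5 + (-46*(-21) + 52) = -5 + (966 + 52) = -5 + 1018 = 1013)
l(b) = -51 + b (l(b) = 3 + (b - 1*54) = 3 + (b - 54) = 3 + (-54 + b) = -51 + b)
((-18180 - 1*(-16350)) + (l(-121) - L))/(D - 45288) = ((-18180 - 1*(-16350)) + ((-51 - 121) - 1*1013))/(13281 - 45288) = ((-18180 + 16350) + (-172 - 1013))/(-32007) = (-1830 - 1185)*(-1/32007) = -3015*(-1/32007) = 1005/10669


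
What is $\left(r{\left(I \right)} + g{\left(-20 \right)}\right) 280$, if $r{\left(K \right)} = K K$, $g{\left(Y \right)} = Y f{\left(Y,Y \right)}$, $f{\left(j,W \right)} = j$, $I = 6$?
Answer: $122080$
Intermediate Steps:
$g{\left(Y \right)} = Y^{2}$ ($g{\left(Y \right)} = Y Y = Y^{2}$)
$r{\left(K \right)} = K^{2}$
$\left(r{\left(I \right)} + g{\left(-20 \right)}\right) 280 = \left(6^{2} + \left(-20\right)^{2}\right) 280 = \left(36 + 400\right) 280 = 436 \cdot 280 = 122080$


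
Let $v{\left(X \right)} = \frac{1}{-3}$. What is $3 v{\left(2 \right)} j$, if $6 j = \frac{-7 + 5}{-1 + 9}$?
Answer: $\frac{1}{24} \approx 0.041667$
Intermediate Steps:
$j = - \frac{1}{24}$ ($j = \frac{\left(-7 + 5\right) \frac{1}{-1 + 9}}{6} = \frac{\left(-2\right) \frac{1}{8}}{6} = \frac{1}{6} \left(- \frac{1}{4}\right) = - \frac{1}{24} \approx -0.041667$)
$v{\left(X \right)} = - \frac{1}{3}$
$3 v{\left(2 \right)} j = 3 \left(- \frac{1}{3}\right) \left(- \frac{1}{24}\right) = \left(-1\right) \left(- \frac{1}{24}\right) = \frac{1}{24}$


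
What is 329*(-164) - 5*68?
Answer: -54296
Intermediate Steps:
329*(-164) - 5*68 = -53956 - 340 = -54296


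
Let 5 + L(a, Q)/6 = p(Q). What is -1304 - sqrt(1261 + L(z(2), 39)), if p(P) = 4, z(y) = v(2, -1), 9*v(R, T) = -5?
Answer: -1304 - sqrt(1255) ≈ -1339.4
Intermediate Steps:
v(R, T) = -5/9 (v(R, T) = (1/9)*(-5) = -5/9)
z(y) = -5/9
L(a, Q) = -6 (L(a, Q) = -30 + 6*4 = -30 + 24 = -6)
-1304 - sqrt(1261 + L(z(2), 39)) = -1304 - sqrt(1261 - 6) = -1304 - sqrt(1255)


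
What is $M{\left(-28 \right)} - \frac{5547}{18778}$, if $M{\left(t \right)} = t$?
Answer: $- \frac{531331}{18778} \approx -28.295$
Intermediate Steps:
$M{\left(-28 \right)} - \frac{5547}{18778} = -28 - \frac{5547}{18778} = - \frac{531331}{18778}$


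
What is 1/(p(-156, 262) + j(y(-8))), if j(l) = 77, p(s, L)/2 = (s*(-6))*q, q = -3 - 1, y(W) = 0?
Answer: -1/7411 ≈ -0.00013493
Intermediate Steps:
q = -4
p(s, L) = 48*s (p(s, L) = 2*((s*(-6))*(-4)) = 2*(-6*s*(-4)) = 2*(24*s) = 48*s)
1/(p(-156, 262) + j(y(-8))) = 1/(48*(-156) + 77) = 1/(-7488 + 77) = 1/(-7411) = -1/7411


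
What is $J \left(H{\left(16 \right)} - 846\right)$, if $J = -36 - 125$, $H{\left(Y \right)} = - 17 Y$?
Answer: $179998$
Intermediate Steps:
$J = -161$
$J \left(H{\left(16 \right)} - 846\right) = - 161 \left(\left(-17\right) 16 - 846\right) = - 161 \left(-272 - 846\right) = \left(-161\right) \left(-1118\right) = 179998$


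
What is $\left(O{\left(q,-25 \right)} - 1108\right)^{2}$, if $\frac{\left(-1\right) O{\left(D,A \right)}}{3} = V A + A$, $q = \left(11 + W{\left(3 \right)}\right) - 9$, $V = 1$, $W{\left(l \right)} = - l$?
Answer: $917764$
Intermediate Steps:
$q = -1$ ($q = \left(11 - 3\right) - 9 = 8 - 9 = -1$)
$O{\left(D,A \right)} = - 6 A$ ($O{\left(D,A \right)} = - 3 \left(1 A + A\right) = - 3 \left(A + A\right) = - 3 \cdot 2 A = - 6 A$)
$\left(O{\left(q,-25 \right)} - 1108\right)^{2} = \left(\left(-6\right) \left(-25\right) - 1108\right)^{2} = \left(150 - 1108\right)^{2} = \left(-958\right)^{2} = 917764$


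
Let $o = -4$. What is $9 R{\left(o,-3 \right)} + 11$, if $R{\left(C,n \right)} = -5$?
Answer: $-34$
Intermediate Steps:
$9 R{\left(o,-3 \right)} + 11 = 9 \left(-5\right) + 11 = -45 + 11 = -34$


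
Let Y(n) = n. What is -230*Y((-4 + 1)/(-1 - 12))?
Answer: -690/13 ≈ -53.077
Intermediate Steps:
-230*Y((-4 + 1)/(-1 - 12)) = -230*(-4 + 1)/(-1 - 12) = -(-690)/(-13) = -(-690)*(-1)/13 = -230*3/13 = -690/13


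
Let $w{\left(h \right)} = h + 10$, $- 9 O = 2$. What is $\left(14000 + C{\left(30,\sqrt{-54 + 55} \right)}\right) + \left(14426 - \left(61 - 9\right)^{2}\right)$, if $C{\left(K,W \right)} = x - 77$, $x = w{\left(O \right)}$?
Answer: $\frac{230893}{9} \approx 25655.0$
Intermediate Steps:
$O = - \frac{2}{9}$ ($O = \left(- \frac{1}{9}\right) 2 = - \frac{2}{9} \approx -0.22222$)
$w{\left(h \right)} = 10 + h$
$x = \frac{88}{9}$ ($x = 10 - \frac{2}{9} = \frac{88}{9} \approx 9.7778$)
$C{\left(K,W \right)} = - \frac{605}{9}$ ($C{\left(K,W \right)} = \frac{88}{9} - 77 = - \frac{605}{9}$)
$\left(14000 + C{\left(30,\sqrt{-54 + 55} \right)}\right) + \left(14426 - \left(61 - 9\right)^{2}\right) = \left(14000 - \frac{605}{9}\right) + \left(14426 - \left(61 - 9\right)^{2}\right) = \frac{125395}{9} + \left(14426 - 52^{2}\right) = \frac{125395}{9} + \left(14426 - 2704\right) = \frac{125395}{9} + 11722 = \frac{230893}{9}$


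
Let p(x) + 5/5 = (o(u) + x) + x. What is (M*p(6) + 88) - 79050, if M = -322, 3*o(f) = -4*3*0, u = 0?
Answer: -82504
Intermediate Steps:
o(f) = 0 (o(f) = (-4*3*0)/3 = (-12*0)/3 = (1/3)*0 = 0)
p(x) = -1 + 2*x (p(x) = -1 + ((0 + x) + x) = -1 + (x + x) = -1 + 2*x)
(M*p(6) + 88) - 79050 = (-322*(-1 + 2*6) + 88) - 79050 = (-322*(-1 + 12) + 88) - 79050 = (-322*11 + 88) - 79050 = (-3542 + 88) - 79050 = -3454 - 79050 = -82504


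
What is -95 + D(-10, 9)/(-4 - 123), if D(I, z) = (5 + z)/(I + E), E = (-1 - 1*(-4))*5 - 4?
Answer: -12079/127 ≈ -95.110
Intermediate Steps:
E = 11 (E = (-1 + 4)*5 - 4 = 3*5 - 4 = 15 - 4 = 11)
D(I, z) = (5 + z)/(11 + I) (D(I, z) = (5 + z)/(I + 11) = (5 + z)/(11 + I))
-95 + D(-10, 9)/(-4 - 123) = -95 + ((5 + 9)/(11 - 10))/(-4 - 123) = -95 + (14/1)/(-127) = -95 - 14/127 = -12079/127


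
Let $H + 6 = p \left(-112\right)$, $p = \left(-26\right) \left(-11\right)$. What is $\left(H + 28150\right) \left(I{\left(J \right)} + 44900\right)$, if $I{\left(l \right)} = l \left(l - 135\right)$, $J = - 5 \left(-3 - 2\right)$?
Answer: $-163879200$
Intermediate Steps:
$p = 286$
$J = 25$ ($J = \left(-5\right) \left(-5\right) = 25$)
$I{\left(l \right)} = l \left(-135 + l\right)$
$H = -32038$ ($H = -6 + 286 \left(-112\right) = -6 - 32032 = -32038$)
$\left(H + 28150\right) \left(I{\left(J \right)} + 44900\right) = \left(-32038 + 28150\right) \left(25 \left(-135 + 25\right) + 44900\right) = - 3888 \left(25 \left(-110\right) + 44900\right) = - 3888 \left(-2750 + 44900\right) = \left(-3888\right) 42150 = -163879200$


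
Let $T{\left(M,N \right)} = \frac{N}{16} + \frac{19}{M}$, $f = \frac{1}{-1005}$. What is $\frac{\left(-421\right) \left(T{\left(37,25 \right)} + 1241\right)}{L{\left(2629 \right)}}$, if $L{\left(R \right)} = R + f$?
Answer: $- \frac{311363392605}{1564149248} \approx -199.06$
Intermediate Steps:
$f = - \frac{1}{1005} \approx -0.00099503$
$T{\left(M,N \right)} = \frac{19}{M} + \frac{N}{16}$ ($T{\left(M,N \right)} = N \frac{1}{16} + \frac{19}{M} = \frac{N}{16} + \frac{19}{M} = \frac{19}{M} + \frac{N}{16}$)
$L{\left(R \right)} = - \frac{1}{1005} + R$ ($L{\left(R \right)} = R - \frac{1}{1005} = - \frac{1}{1005} + R$)
$\frac{\left(-421\right) \left(T{\left(37,25 \right)} + 1241\right)}{L{\left(2629 \right)}} = \frac{\left(-421\right) \left(\left(\frac{19}{37} + \frac{1}{16} \cdot 25\right) + 1241\right)}{- \frac{1}{1005} + 2629} = \frac{\left(-421\right) \left(\left(19 \cdot \frac{1}{37} + \frac{25}{16}\right) + 1241\right)}{\frac{2642144}{1005}} = - 421 \left(\left(\frac{19}{37} + \frac{25}{16}\right) + 1241\right) \frac{1005}{2642144} = - 421 \left(\frac{1229}{592} + 1241\right) \frac{1005}{2642144} = \left(-421\right) \frac{735901}{592} \cdot \frac{1005}{2642144} = \left(- \frac{309814321}{592}\right) \frac{1005}{2642144} = - \frac{311363392605}{1564149248}$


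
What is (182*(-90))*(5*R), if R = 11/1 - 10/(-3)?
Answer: -1173900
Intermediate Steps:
R = 43/3 (R = 11*1 - 10*(-⅓) = 11 + 10/3 = 43/3 ≈ 14.333)
(182*(-90))*(5*R) = (182*(-90))*(5*(43/3)) = -16380*215/3 = -1173900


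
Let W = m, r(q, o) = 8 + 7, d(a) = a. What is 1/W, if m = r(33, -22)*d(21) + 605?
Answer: 1/920 ≈ 0.0010870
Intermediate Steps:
r(q, o) = 15
m = 920 (m = 15*21 + 605 = 315 + 605 = 920)
W = 920
1/W = 1/920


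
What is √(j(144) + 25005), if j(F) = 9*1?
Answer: √25014 ≈ 158.16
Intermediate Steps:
j(F) = 9
√(j(144) + 25005) = √(9 + 25005) = √25014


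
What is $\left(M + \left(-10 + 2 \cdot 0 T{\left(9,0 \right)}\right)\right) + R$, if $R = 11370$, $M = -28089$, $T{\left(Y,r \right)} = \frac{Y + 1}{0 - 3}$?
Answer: $-16729$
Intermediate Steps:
$T{\left(Y,r \right)} = - \frac{1}{3} - \frac{Y}{3}$ ($T{\left(Y,r \right)} = \frac{1 + Y}{-3} = \left(1 + Y\right) \left(- \frac{1}{3}\right) = - \frac{1}{3} - \frac{Y}{3}$)
$\left(M + \left(-10 + 2 \cdot 0 T{\left(9,0 \right)}\right)\right) + R = \left(-28089 - \left(10 - 2 \cdot 0 \left(- \frac{1}{3} - 3\right)\right)\right) + 11370 = \left(-28089 - \left(10 + 0 \left(- \frac{1}{3} - 3\right)\right)\right) + 11370 = \left(-28089 + \left(-10 + 0 \left(- \frac{10}{3}\right)\right)\right) + 11370 = \left(-28089 + \left(-10 + 0\right)\right) + 11370 = \left(-28089 - 10\right) + 11370 = -28099 + 11370 = -16729$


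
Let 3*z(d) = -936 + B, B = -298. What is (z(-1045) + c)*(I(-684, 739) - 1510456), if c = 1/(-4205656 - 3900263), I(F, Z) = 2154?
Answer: 1676344280279422/2701973 ≈ 6.2041e+8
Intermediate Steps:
z(d) = -1234/3 (z(d) = (-936 - 298)/3 = (1/3)*(-1234) = -1234/3)
c = -1/8105919 (c = 1/(-8105919) = -1/8105919 ≈ -1.2337e-7)
(z(-1045) + c)*(I(-684, 739) - 1510456) = (-1234/3 - 1/8105919)*(2154 - 1510456) = -1111411561/2701973*(-1508302) = 1676344280279422/2701973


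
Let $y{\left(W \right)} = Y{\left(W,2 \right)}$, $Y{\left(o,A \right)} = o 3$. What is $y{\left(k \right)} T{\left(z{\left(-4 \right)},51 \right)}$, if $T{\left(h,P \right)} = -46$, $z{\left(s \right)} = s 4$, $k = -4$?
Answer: $552$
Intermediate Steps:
$z{\left(s \right)} = 4 s$
$Y{\left(o,A \right)} = 3 o$
$y{\left(W \right)} = 3 W$
$y{\left(k \right)} T{\left(z{\left(-4 \right)},51 \right)} = 3 \left(-4\right) \left(-46\right) = \left(-12\right) \left(-46\right) = 552$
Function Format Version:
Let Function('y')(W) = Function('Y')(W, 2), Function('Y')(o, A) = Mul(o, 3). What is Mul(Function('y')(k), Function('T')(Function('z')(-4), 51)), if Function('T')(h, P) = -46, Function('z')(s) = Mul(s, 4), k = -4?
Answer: 552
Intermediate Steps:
Function('z')(s) = Mul(4, s)
Function('Y')(o, A) = Mul(3, o)
Function('y')(W) = Mul(3, W)
Mul(Function('y')(k), Function('T')(Function('z')(-4), 51)) = Mul(Mul(3, -4), -46) = Mul(-12, -46) = 552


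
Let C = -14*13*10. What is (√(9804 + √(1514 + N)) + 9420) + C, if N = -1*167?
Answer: 7600 + √(9804 + √1347) ≈ 7699.2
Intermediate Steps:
N = -167
C = -1820 (C = -182*10 = -1820)
(√(9804 + √(1514 + N)) + 9420) + C = (√(9804 + √(1514 - 167)) + 9420) - 1820 = (√(9804 + √1347) + 9420) - 1820 = (9420 + √(9804 + √1347)) - 1820 = 7600 + √(9804 + √1347)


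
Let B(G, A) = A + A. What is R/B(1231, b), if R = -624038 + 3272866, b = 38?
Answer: 34853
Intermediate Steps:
B(G, A) = 2*A
R = 2648828
R/B(1231, b) = 2648828/((2*38)) = 2648828/76 = 2648828*(1/76) = 34853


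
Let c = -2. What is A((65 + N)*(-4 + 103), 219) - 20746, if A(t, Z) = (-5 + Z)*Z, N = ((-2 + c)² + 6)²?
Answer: 26120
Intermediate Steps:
N = 484 (N = ((-2 - 2)² + 6)² = ((-4)² + 6)² = (16 + 6)² = 22² = 484)
A(t, Z) = Z*(-5 + Z)
A((65 + N)*(-4 + 103), 219) - 20746 = 219*(-5 + 219) - 20746 = 219*214 - 20746 = 46866 - 20746 = 26120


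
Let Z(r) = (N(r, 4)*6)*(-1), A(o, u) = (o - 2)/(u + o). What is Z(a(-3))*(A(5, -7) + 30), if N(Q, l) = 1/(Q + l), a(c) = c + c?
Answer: 171/2 ≈ 85.500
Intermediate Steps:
A(o, u) = (-2 + o)/(o + u)
a(c) = 2*c
Z(r) = -6/(4 + r) (Z(r) = (6/(r + 4))*(-1) = (6/(4 + r))*(-1) = -6/(4 + r))
Z(a(-3))*(A(5, -7) + 30) = (-6/(4 + 2*(-3)))*((-2 + 5)/(5 - 7) + 30) = (-6/(4 - 6))*(3/(-2) + 30) = (-6/(-2))*(-½*3 + 30) = (-6*(-½))*(-3/2 + 30) = 3*(57/2) = 171/2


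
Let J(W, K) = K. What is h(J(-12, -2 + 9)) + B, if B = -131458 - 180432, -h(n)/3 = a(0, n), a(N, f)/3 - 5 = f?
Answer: -311998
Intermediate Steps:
a(N, f) = 15 + 3*f
h(n) = -45 - 9*n (h(n) = -3*(15 + 3*n) = -45 - 9*n)
B = -311890
h(J(-12, -2 + 9)) + B = (-45 - 9*(-2 + 9)) - 311890 = (-45 - 9*7) - 311890 = (-45 - 63) - 311890 = -108 - 311890 = -311998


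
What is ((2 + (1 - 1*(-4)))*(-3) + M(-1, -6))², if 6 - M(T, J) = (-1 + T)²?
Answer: 361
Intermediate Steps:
M(T, J) = 6 - (-1 + T)²
((2 + (1 - 1*(-4)))*(-3) + M(-1, -6))² = ((2 + (1 - 1*(-4)))*(-3) + (6 - (-1 - 1)²))² = ((2 + (1 + 4))*(-3) + (6 - 1*(-2)²))² = ((2 + 5)*(-3) + (6 - 1*4))² = (7*(-3) + (6 - 4))² = (-21 + 2)² = (-19)² = 361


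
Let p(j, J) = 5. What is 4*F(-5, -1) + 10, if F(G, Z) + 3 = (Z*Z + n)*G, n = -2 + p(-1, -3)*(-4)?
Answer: 418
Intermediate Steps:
n = -22 (n = -2 + 5*(-4) = -2 - 20 = -22)
F(G, Z) = -3 + G*(-22 + Z²) (F(G, Z) = -3 + (Z*Z - 22)*G = -3 + (Z² - 22)*G = -3 + (-22 + Z²)*G = -3 + G*(-22 + Z²))
4*F(-5, -1) + 10 = 4*(-3 - 22*(-5) - 5*(-1)²) + 10 = 4*(-3 + 110 - 5*1) + 10 = 4*(-3 + 110 - 5) + 10 = 4*102 + 10 = 408 + 10 = 418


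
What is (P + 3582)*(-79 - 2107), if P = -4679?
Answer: 2398042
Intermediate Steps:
(P + 3582)*(-79 - 2107) = (-4679 + 3582)*(-79 - 2107) = -1097*(-2186) = 2398042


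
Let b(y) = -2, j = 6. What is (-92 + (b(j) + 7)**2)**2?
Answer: 4489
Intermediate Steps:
(-92 + (b(j) + 7)**2)**2 = (-92 + (-2 + 7)**2)**2 = (-92 + 5**2)**2 = (-92 + 25)**2 = (-67)**2 = 4489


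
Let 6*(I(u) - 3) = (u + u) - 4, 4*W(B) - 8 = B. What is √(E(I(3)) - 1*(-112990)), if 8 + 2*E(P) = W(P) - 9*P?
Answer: √4067007/6 ≈ 336.11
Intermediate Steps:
W(B) = 2 + B/4
I(u) = 7/3 + u/3 (I(u) = 3 + ((u + u) - 4)/6 = 3 + (2*u - 4)/6 = 3 + (-4 + 2*u)/6 = 3 + (-⅔ + u/3) = 7/3 + u/3)
E(P) = -3 - 35*P/8 (E(P) = -4 + ((2 + P/4) - 9*P)/2 = -4 + (2 - 35*P/4)/2 = -4 + (1 - 35*P/8) = -3 - 35*P/8)
√(E(I(3)) - 1*(-112990)) = √((-3 - 35*(7/3 + (⅓)*3)/8) - 1*(-112990)) = √((-3 - 35*(7/3 + 1)/8) + 112990) = √((-3 - 35/8*10/3) + 112990) = √((-3 - 175/12) + 112990) = √(-211/12 + 112990) = √(1355669/12) = √4067007/6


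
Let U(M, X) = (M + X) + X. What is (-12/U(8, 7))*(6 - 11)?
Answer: 30/11 ≈ 2.7273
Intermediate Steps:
U(M, X) = M + 2*X
(-12/U(8, 7))*(6 - 11) = (-12/(8 + 2*7))*(6 - 11) = -12/(8 + 14)*(-5) = -12/22*(-5) = -12*1/22*(-5) = -6/11*(-5) = 30/11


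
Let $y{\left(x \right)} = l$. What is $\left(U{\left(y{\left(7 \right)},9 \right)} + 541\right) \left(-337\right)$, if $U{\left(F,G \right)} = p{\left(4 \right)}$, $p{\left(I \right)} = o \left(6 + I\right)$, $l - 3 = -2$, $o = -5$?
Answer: $-165467$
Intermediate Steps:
$l = 1$ ($l = 3 - 2 = 1$)
$y{\left(x \right)} = 1$
$p{\left(I \right)} = -30 - 5 I$ ($p{\left(I \right)} = - 5 \left(6 + I\right) = -30 - 5 I$)
$U{\left(F,G \right)} = -50$ ($U{\left(F,G \right)} = -30 - 20 = -50$)
$\left(U{\left(y{\left(7 \right)},9 \right)} + 541\right) \left(-337\right) = \left(-50 + 541\right) \left(-337\right) = 491 \left(-337\right) = -165467$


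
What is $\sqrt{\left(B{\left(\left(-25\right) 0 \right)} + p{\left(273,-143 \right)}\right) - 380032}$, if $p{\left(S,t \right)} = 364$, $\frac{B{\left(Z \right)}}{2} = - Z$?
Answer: $2 i \sqrt{94917} \approx 616.17 i$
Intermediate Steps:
$B{\left(Z \right)} = - 2 Z$ ($B{\left(Z \right)} = 2 \left(- Z\right) = - 2 Z$)
$\sqrt{\left(B{\left(\left(-25\right) 0 \right)} + p{\left(273,-143 \right)}\right) - 380032} = \sqrt{\left(- 2 \left(\left(-25\right) 0\right) + 364\right) - 380032} = \sqrt{\left(\left(-2\right) 0 + 364\right) - 380032} = \sqrt{\left(0 + 364\right) - 380032} = \sqrt{364 - 380032} = \sqrt{-379668} = 2 i \sqrt{94917}$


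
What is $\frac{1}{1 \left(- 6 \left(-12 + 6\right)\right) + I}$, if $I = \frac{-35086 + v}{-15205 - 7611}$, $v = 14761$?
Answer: $\frac{22816}{841701} \approx 0.027107$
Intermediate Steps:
$I = \frac{20325}{22816}$ ($I = \frac{-35086 + 14761}{-15205 - 7611} = - \frac{20325}{-22816} = \left(-20325\right) \left(- \frac{1}{22816}\right) = \frac{20325}{22816} \approx 0.89082$)
$\frac{1}{1 \left(- 6 \left(-12 + 6\right)\right) + I} = \frac{1}{1 \left(- 6 \left(-12 + 6\right)\right) + \frac{20325}{22816}} = \frac{1}{1 \left(\left(-6\right) \left(-6\right)\right) + \frac{20325}{22816}} = \frac{1}{1 \cdot 36 + \frac{20325}{22816}} = \frac{1}{36 + \frac{20325}{22816}} = \frac{1}{\frac{841701}{22816}} = \frac{22816}{841701}$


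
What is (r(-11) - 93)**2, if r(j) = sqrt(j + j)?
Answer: (93 - I*sqrt(22))**2 ≈ 8627.0 - 872.42*I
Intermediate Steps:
r(j) = sqrt(2)*sqrt(j) (r(j) = sqrt(2*j) = sqrt(2)*sqrt(j))
(r(-11) - 93)**2 = (sqrt(2)*sqrt(-11) - 93)**2 = (sqrt(2)*(I*sqrt(11)) - 93)**2 = (I*sqrt(22) - 93)**2 = (-93 + I*sqrt(22))**2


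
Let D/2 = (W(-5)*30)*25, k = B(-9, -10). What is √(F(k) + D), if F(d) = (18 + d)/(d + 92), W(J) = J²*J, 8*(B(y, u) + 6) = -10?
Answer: 7*I*√439748427/339 ≈ 433.01*I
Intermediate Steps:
B(y, u) = -29/4 (B(y, u) = -6 + (⅛)*(-10) = -6 - 5/4 = -29/4)
k = -29/4 ≈ -7.2500
W(J) = J³
D = -187500 (D = 2*(((-5)³*30)*25) = 2*(-125*30*25) = 2*(-3750*25) = 2*(-93750) = -187500)
F(d) = (18 + d)/(92 + d)
√(F(k) + D) = √((18 - 29/4)/(92 - 29/4) - 187500) = √((43/4)/(339/4) - 187500) = √((4/339)*(43/4) - 187500) = √(43/339 - 187500) = √(-63562457/339) = 7*I*√439748427/339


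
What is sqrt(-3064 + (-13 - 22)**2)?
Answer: I*sqrt(1839) ≈ 42.884*I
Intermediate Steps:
sqrt(-3064 + (-13 - 22)**2) = sqrt(-3064 + (-35)**2) = sqrt(-3064 + 1225) = sqrt(-1839) = I*sqrt(1839)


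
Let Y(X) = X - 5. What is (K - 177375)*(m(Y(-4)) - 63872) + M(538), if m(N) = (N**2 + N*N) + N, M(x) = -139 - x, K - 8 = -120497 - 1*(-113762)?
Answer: 11730794661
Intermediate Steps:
K = -6727 (K = 8 + (-120497 - 1*(-113762)) = 8 + (-120497 + 113762) = 8 - 6735 = -6727)
Y(X) = -5 + X
m(N) = N + 2*N**2 (m(N) = (N**2 + N**2) + N = 2*N**2 + N = N + 2*N**2)
(K - 177375)*(m(Y(-4)) - 63872) + M(538) = (-6727 - 177375)*((-5 - 4)*(1 + 2*(-5 - 4)) - 63872) + (-139 - 1*538) = -184102*(-9*(1 + 2*(-9)) - 63872) + (-139 - 538) = -184102*(-9*(1 - 18) - 63872) - 677 = -184102*(-9*(-17) - 63872) - 677 = -184102*(153 - 63872) - 677 = -184102*(-63719) - 677 = 11730795338 - 677 = 11730794661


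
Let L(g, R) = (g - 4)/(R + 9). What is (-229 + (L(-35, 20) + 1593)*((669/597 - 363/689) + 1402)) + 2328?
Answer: 8885038698737/3976219 ≈ 2.2345e+6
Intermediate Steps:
L(g, R) = (-4 + g)/(9 + R)
(-229 + (L(-35, 20) + 1593)*((669/597 - 363/689) + 1402)) + 2328 = (-229 + ((-4 - 35)/(9 + 20) + 1593)*((669/597 - 363/689) + 1402)) + 2328 = (-229 + (-39/29 + 1593)*((669*(1/597) - 363*1/689) + 1402)) + 2328 = (-229 + ((1/29)*(-39) + 1593)*((223/199 - 363/689) + 1402)) + 2328 = (-229 + (-39/29 + 1593)*(81410/137111 + 1402)) + 2328 = (-229 + (46158/29)*(192311032/137111)) + 2328 = (-229 + 8876692615056/3976219) + 2328 = 8875782060905/3976219 + 2328 = 8885038698737/3976219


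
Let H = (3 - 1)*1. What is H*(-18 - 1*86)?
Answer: -208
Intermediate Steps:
H = 2 (H = 2*1 = 2)
H*(-18 - 1*86) = 2*(-18 - 1*86) = 2*(-18 - 86) = 2*(-104) = -208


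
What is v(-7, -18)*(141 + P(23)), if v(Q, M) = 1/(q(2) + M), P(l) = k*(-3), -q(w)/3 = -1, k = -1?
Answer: -48/5 ≈ -9.6000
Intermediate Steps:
q(w) = 3 (q(w) = -3*(-1) = 3)
P(l) = 3 (P(l) = -1*(-3) = 3)
v(Q, M) = 1/(3 + M)
v(-7, -18)*(141 + P(23)) = (141 + 3)/(3 - 18) = 144/(-15) = -1/15*144 = -48/5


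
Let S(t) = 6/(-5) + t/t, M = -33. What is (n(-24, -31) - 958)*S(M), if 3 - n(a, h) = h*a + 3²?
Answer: 1708/5 ≈ 341.60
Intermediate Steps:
S(t) = -⅕ (S(t) = 6*(-⅕) + 1 = -6/5 + 1 = -⅕)
n(a, h) = -6 - a*h (n(a, h) = 3 - (h*a + 3²) = 3 - (a*h + 9) = 3 - (9 + a*h) = 3 + (-9 - a*h) = -6 - a*h)
(n(-24, -31) - 958)*S(M) = ((-6 - 1*(-24)*(-31)) - 958)*(-⅕) = ((-6 - 744) - 958)*(-⅕) = (-750 - 958)*(-⅕) = -1708*(-⅕) = 1708/5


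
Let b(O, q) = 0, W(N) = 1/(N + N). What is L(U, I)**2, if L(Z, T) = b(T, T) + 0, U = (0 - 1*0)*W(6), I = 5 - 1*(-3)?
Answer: 0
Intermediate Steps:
W(N) = 1/(2*N)
I = 8 (I = 5 + 3 = 8)
U = 0 (U = (0 - 1*0)*((1/2)/6) = (0 + 0)*((1/2)*(1/6)) = 0*(1/12) = 0)
L(Z, T) = 0 (L(Z, T) = 0 + 0 = 0)
L(U, I)**2 = 0**2 = 0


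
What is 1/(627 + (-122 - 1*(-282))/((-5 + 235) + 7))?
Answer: 237/148759 ≈ 0.0015932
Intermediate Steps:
1/(627 + (-122 - 1*(-282))/((-5 + 235) + 7)) = 1/(627 + (-122 + 282)/(230 + 7)) = 1/(627 + 160/237) = 1/(148759/237) = 237/148759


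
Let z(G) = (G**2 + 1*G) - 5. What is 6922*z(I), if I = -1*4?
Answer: 48454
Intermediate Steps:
I = -4
z(G) = -5 + G + G**2 (z(G) = (G**2 + G) - 5 = (G + G**2) - 5 = -5 + G + G**2)
6922*z(I) = 6922*(-5 - 4 + (-4)**2) = 6922*(-5 - 4 + 16) = 6922*7 = 48454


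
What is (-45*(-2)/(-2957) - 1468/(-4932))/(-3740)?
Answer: -974249/13635968940 ≈ -7.1447e-5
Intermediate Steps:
(-45*(-2)/(-2957) - 1468/(-4932))/(-3740) = (90*(-1/2957) - 1468*(-1/4932))*(-1/3740) = (-90/2957 + 367/1233)*(-1/3740) = (974249/3645981)*(-1/3740) = -974249/13635968940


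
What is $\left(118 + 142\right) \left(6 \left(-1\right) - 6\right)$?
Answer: $-3120$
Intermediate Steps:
$\left(118 + 142\right) \left(6 \left(-1\right) - 6\right) = 260 \left(-6 - 6\right) = 260 \left(-12\right) = -3120$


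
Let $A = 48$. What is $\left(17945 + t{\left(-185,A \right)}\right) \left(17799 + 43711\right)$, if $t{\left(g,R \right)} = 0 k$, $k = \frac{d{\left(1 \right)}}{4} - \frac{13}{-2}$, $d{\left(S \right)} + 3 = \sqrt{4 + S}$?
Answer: $1103796950$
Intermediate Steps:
$d{\left(S \right)} = -3 + \sqrt{4 + S}$
$k = \frac{23}{4} + \frac{\sqrt{5}}{4}$ ($k = \frac{-3 + \sqrt{4 + 1}}{4} - \frac{13}{-2} = \left(-3 + \sqrt{5}\right) \frac{1}{4} - - \frac{13}{2} = \left(- \frac{3}{4} + \frac{\sqrt{5}}{4}\right) + \frac{13}{2} = \frac{23}{4} + \frac{\sqrt{5}}{4} \approx 6.309$)
$t{\left(g,R \right)} = 0$ ($t{\left(g,R \right)} = 0 \left(\frac{23}{4} + \frac{\sqrt{5}}{4}\right) = 0$)
$\left(17945 + t{\left(-185,A \right)}\right) \left(17799 + 43711\right) = \left(17945 + 0\right) \left(17799 + 43711\right) = 17945 \cdot 61510 = 1103796950$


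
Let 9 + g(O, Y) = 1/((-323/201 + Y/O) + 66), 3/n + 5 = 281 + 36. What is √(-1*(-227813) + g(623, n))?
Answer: 2*√40051083202004357450285/838603057 ≈ 477.29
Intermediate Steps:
n = 1/104 (n = 3/(-5 + (281 + 36)) = 3/(-5 + 317) = 3/312 = 3*(1/312) = 1/104 ≈ 0.0096154)
g(O, Y) = -9 + 1/(12943/201 + Y/O) (g(O, Y) = -9 + 1/((-323/201 + Y/O) + 66) = -9 + 1/(12943/201 + Y/O))
√(-1*(-227813) + g(623, n)) = √(-1*(-227813) + 3*(-38762*623 - 603*1/104)/(201*(1/104) + 12943*623)) = √(227813 + 3*(-24148726 - 603/104)/(201/104 + 8063489)) = √(227813 + 3*(-2511468107/104)/(838603057/104)) = √(227813 + 3*(104/838603057)*(-2511468107/104)) = √(227813 - 7534404321/838603057) = √(191037143820020/838603057) = 2*√40051083202004357450285/838603057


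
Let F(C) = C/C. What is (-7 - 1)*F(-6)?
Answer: -8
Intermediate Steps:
F(C) = 1
(-7 - 1)*F(-6) = (-7 - 1)*1 = -8*1 = -8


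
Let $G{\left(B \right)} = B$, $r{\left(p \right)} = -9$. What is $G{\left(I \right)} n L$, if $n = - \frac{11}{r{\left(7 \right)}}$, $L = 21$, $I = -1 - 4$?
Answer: $- \frac{385}{3} \approx -128.33$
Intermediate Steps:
$I = -5$
$n = \frac{11}{9}$ ($n = - \frac{11}{-9} = \left(-11\right) \left(- \frac{1}{9}\right) = \frac{11}{9} \approx 1.2222$)
$G{\left(I \right)} n L = \left(-5\right) \frac{11}{9} \cdot 21 = \left(- \frac{55}{9}\right) 21 = - \frac{385}{3}$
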